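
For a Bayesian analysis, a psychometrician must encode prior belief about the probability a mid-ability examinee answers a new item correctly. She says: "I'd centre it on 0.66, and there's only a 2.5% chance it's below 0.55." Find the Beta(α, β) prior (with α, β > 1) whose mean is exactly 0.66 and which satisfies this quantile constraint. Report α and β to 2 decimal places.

α ≈ 49.66, β ≈ 25.58

With mean 0.66 fixed, write α = 0.66s, β = 0.34s where s = α+β.
Need P(θ < 0.55) = 0.025 under Beta(0.66s, 0.34s). Normal approximation: (q−m)/√(m(1−m)/s) ≈ z_{0.025} = -1.96, so s ≈ 0.66·0.34·(-1.96)²/(0.55−0.66)² = 71.2.
At s = 71.2: P(θ<0.55) ≈ 0.028. Adjusting to match 0.025 gives s ≈ 75.24.
So α = 0.66·75.24 ≈ 49.66, β = 0.34·75.24 ≈ 25.58.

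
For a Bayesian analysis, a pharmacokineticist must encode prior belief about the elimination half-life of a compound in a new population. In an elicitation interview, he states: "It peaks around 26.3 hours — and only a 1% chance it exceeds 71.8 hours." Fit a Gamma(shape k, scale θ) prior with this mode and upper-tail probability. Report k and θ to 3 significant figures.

k ≈ 5.56, θ ≈ 5.76

Gamma(k,θ) with k>1 has mode (k−1)θ, so θ = 26.3/(k−1).
Need P(X < 71.8) = 0.99 with θ tied to k this way. Start at k = 2, θ = 26.3: P(X<71.8) ≈ 0.757.
Too low — raise k to concentrate. Iterating converges to k ≈ 5.56.
Then θ = 26.3/(5.56−1) ≈ 5.76.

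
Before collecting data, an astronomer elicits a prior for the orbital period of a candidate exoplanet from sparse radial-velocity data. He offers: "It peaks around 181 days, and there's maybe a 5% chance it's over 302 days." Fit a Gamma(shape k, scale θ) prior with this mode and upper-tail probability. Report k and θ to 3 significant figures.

Gamma(k,θ) with k>1 has mode (k−1)θ, so θ = 181/(k−1).
Need P(X < 302) = 0.95 with θ tied to k this way. Start at k = 2, θ = 181: P(X<302) ≈ 0.497.
Too low — raise k to concentrate. Iterating converges to k ≈ 11.7.
Then θ = 181/(11.7−1) ≈ 17.

k ≈ 11.7, θ ≈ 17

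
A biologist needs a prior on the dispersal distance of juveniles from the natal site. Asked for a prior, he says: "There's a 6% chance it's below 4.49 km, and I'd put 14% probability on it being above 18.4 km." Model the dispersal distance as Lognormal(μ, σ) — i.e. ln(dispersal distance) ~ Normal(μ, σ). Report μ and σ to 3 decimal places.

μ ≈ 2.334, σ ≈ 0.535

If T ~ Lognormal(μ,σ) then ln T ~ Normal(μ,σ), so the p-quantile of ln T is μ + z_p·σ.
ln(4.49) = 1.502 and ln(18.4) = 2.912; z_{0.06} = -1.555, z_{0.86} = 1.08.
σ = (2.912 − 1.502)/(1.08 − (-1.555)) = 0.535.
μ = 1.502 − (-1.555)·0.535 = 2.334.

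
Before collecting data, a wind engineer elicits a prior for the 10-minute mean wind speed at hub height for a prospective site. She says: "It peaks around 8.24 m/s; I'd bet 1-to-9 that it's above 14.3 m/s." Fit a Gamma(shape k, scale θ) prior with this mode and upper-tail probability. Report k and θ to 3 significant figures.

Gamma(k,θ) with k>1 has mode (k−1)θ, so θ = 8.24/(k−1).
Need P(X < 14.3) = 0.9 with θ tied to k this way. Start at k = 2, θ = 8.24: P(X<14.3) ≈ 0.518.
Too low — raise k to concentrate. Iterating converges to k ≈ 7.24.
Then θ = 8.24/(7.24−1) ≈ 1.32.

k ≈ 7.24, θ ≈ 1.32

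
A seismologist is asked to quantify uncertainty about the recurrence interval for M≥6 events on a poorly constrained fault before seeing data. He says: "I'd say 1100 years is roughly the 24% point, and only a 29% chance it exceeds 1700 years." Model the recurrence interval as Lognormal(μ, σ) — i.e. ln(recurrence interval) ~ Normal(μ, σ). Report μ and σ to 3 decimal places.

If T ~ Lognormal(μ,σ) then ln T ~ Normal(μ,σ), so the p-quantile of ln T is μ + z_p·σ.
ln(1100) = 7.003 and ln(1700) = 7.438; z_{0.24} = -0.7063, z_{0.71} = 0.5534.
σ = (7.438 − 7.003)/(0.5534 − (-0.7063)) = 0.346.
μ = 7.003 − (-0.7063)·0.346 = 7.247.

μ ≈ 7.247, σ ≈ 0.346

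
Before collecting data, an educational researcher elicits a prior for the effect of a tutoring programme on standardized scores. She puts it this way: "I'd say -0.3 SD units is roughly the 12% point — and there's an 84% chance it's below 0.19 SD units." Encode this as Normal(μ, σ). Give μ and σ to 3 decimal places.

The p-quantile of Normal(μ,σ) is μ + z_p·σ, with z_{0.12} = -1.175 and z_{0.84} = 0.9945.
Eliminate σ: μ = (z₂·x₁ − z₁·x₂)/(z₂ − z₁) = (0.9945·-0.3 − (-1.175)·0.19)/2.169 = -0.035.
Then σ = (x₂ − x₁)/(z₂ − z₁) = (0.19 − -0.3)/2.169 = 0.226.

μ = -0.035, σ = 0.226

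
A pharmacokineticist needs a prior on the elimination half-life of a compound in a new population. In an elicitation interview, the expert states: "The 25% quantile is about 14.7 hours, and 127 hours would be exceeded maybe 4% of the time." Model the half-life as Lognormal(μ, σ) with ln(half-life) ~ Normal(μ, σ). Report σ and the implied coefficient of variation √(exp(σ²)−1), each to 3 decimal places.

σ ≈ 0.889, CV ≈ 1.098

If T ~ Lognormal(μ,σ) then ln T ~ Normal(μ,σ), so the p-quantile of ln T is μ + z_p·σ.
ln(14.7) = 2.688 and ln(127) = 4.844; z_{0.25} = -0.6745, z_{0.96} = 1.751.
σ = (4.844 − 2.688)/(1.751 − (-0.6745)) = 0.889.
μ = 2.688 − (-0.6745)·0.889 = 3.288.
CV = √(exp(σ²)−1) = √(exp(0.7906)−1) = 1.098.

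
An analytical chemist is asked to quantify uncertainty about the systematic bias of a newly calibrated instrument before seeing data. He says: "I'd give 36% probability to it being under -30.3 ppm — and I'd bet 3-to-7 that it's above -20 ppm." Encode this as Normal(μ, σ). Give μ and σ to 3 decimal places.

μ = -26.118, σ = 11.667

The p-quantile of Normal(μ,σ) is μ + z_p·σ, with z_{0.36} = -0.3585 and z_{0.7} = 0.5244.
Eliminate σ: μ = (z₂·x₁ − z₁·x₂)/(z₂ − z₁) = (0.5244·-30.3 − (-0.3585)·-20)/0.8829 = -26.118.
Then σ = (x₂ − x₁)/(z₂ − z₁) = (-20 − -30.3)/0.8829 = 11.667.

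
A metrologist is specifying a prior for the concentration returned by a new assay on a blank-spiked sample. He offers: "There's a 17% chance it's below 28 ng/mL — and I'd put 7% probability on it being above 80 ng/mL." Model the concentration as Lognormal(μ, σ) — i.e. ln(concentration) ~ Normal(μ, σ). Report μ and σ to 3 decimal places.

If T ~ Lognormal(μ,σ) then ln T ~ Normal(μ,σ), so the p-quantile of ln T is μ + z_p·σ.
ln(28) = 3.332 and ln(80) = 4.382; z_{0.17} = -0.9542, z_{0.93} = 1.476.
σ = (4.382 − 3.332)/(1.476 − (-0.9542)) = 0.432.
μ = 3.332 − (-0.9542)·0.432 = 3.744.

μ ≈ 3.744, σ ≈ 0.432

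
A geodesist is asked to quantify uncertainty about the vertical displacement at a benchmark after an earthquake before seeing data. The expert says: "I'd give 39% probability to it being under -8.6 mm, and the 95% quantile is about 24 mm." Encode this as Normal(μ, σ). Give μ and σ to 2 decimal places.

For Normal(μ,σ), the p-quantile is μ + z_p·σ. Here z_{0.39} = -0.2793, z_{0.95} = 1.645.
So -8.6 = μ − 0.2793σ and 24 = μ + 1.645σ.
Subtracting: σ = (24 − -8.6)/(1.645 − (-0.2793)) = 16.94.
Then μ = -8.6 − (-0.2793)·16.94 = -3.87.

μ = -3.87, σ = 16.94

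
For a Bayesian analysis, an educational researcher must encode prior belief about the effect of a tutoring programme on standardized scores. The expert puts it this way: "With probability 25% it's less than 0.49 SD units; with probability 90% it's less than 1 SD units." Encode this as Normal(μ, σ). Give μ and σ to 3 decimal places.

The p-quantile of Normal(μ,σ) is μ + z_p·σ, with z_{0.25} = -0.6745 and z_{0.9} = 1.282.
Eliminate σ: μ = (z₂·x₁ − z₁·x₂)/(z₂ − z₁) = (1.282·0.49 − (-0.6745)·1)/1.956 = 0.666.
Then σ = (x₂ − x₁)/(z₂ − z₁) = (1 − 0.49)/1.956 = 0.261.

μ = 0.666, σ = 0.261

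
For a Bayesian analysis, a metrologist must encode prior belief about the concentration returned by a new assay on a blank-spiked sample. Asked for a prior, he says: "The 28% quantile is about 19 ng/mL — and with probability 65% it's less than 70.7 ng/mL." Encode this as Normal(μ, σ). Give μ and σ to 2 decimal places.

The p-quantile of Normal(μ,σ) is μ + z_p·σ, with z_{0.28} = -0.5828 and z_{0.65} = 0.3853.
Eliminate σ: μ = (z₂·x₁ − z₁·x₂)/(z₂ − z₁) = (0.3853·19 − (-0.5828)·70.7)/0.9682 = 50.12.
Then σ = (x₂ − x₁)/(z₂ − z₁) = (70.7 − 19)/0.9682 = 53.40.

μ = 50.12, σ = 53.40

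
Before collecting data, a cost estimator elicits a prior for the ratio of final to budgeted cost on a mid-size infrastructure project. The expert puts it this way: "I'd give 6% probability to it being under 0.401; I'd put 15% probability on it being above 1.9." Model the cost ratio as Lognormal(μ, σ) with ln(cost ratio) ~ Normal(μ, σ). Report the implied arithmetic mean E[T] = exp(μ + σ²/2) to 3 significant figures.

If T ~ Lognormal(μ,σ) then ln T ~ Normal(μ,σ), so the p-quantile of ln T is μ + z_p·σ.
ln(0.401) = -0.9138 and ln(1.9) = 0.6419; z_{0.06} = -1.555, z_{0.85} = 1.036.
σ = (0.6419 − -0.9138)/(1.036 − (-1.555)) = 0.600.
μ = -0.9138 − (-1.555)·0.600 = 0.020.
E[T] = exp(μ + σ²/2) = exp(0.020 + 0.1802) = 1.22.

E[T] ≈ 1.22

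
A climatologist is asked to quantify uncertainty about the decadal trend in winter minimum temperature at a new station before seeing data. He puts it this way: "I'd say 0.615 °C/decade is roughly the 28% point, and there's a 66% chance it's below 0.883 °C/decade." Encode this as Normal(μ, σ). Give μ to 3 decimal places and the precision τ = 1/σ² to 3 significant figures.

For Normal(μ,σ), the p-quantile is μ + z_p·σ. Here z_{0.28} = -0.5828, z_{0.66} = 0.4125.
So 0.615 = μ − 0.5828σ and 0.883 = μ + 0.4125σ.
Subtracting: σ = (0.883 − 0.615)/(0.4125 − (-0.5828)) = 0.269.
Then μ = 0.615 − (-0.5828)·0.269 = 0.772.
Precision τ = 1/σ² = 1/0.2693² = 13.8.

μ = 0.772, τ = 13.8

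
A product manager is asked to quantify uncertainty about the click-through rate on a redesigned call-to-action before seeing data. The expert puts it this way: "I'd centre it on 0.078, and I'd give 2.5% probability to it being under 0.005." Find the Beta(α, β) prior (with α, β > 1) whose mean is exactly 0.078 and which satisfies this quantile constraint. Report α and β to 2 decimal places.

With mean 0.078 fixed, write α = 0.078s, β = 0.922s where s = α+β.
Need P(θ < 0.005) = 0.025 under Beta(0.078s, 0.922s). Normal approximation: (q−m)/√(m(1−m)/s) ≈ z_{0.025} = -1.96, so s ≈ 0.078·0.922·(-1.96)²/(0.005−0.078)² = 51.8.
At s = 51.8: P(θ<0.005) ≈ 0.000. Adjusting to match 0.025 gives s ≈ 17.68.
So α = 0.078·17.68 ≈ 1.38, β = 0.922·17.68 ≈ 16.30.

α ≈ 1.38, β ≈ 16.30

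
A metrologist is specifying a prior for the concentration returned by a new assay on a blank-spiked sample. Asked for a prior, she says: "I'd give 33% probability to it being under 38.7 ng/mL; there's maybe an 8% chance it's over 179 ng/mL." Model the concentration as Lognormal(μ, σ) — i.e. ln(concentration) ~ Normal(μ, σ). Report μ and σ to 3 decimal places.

μ ≈ 4.021, σ ≈ 0.830

If T ~ Lognormal(μ,σ) then ln T ~ Normal(μ,σ), so the p-quantile of ln T is μ + z_p·σ.
ln(38.7) = 3.656 and ln(179) = 5.187; z_{0.33} = -0.4399, z_{0.92} = 1.405.
σ = (5.187 − 3.656)/(1.405 − (-0.4399)) = 0.830.
μ = 3.656 − (-0.4399)·0.830 = 4.021.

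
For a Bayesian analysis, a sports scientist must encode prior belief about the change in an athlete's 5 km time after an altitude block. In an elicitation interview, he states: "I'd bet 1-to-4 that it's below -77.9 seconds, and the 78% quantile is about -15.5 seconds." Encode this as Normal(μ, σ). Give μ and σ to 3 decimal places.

For Normal(μ,σ), the p-quantile is μ + z_p·σ. Here z_{0.2} = -0.8416, z_{0.78} = 0.7722.
So -77.9 = μ − 0.8416σ and -15.5 = μ + 0.7722σ.
Subtracting: σ = (-15.5 − -77.9)/(0.7722 − (-0.8416)) = 38.666.
Then μ = -77.9 − (-0.8416)·38.666 = -45.358.

μ = -45.358, σ = 38.666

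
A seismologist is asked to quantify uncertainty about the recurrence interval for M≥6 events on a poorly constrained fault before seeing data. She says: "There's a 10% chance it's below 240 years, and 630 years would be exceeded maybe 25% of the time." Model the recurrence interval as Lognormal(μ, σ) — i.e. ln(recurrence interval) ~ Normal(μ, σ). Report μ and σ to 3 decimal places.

If T ~ Lognormal(μ,σ) then ln T ~ Normal(μ,σ), so the p-quantile of ln T is μ + z_p·σ.
ln(240) = 5.481 and ln(630) = 6.446; z_{0.1} = -1.282, z_{0.75} = 0.6745.
σ = (6.446 − 5.481)/(0.6745 − (-1.282)) = 0.493.
μ = 5.481 − (-1.282)·0.493 = 6.113.

μ ≈ 6.113, σ ≈ 0.493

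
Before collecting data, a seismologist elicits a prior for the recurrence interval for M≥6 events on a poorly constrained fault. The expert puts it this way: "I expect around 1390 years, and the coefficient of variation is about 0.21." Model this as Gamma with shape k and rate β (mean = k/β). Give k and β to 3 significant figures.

For Gamma(k, rate β): mean = k/β, variance = k/β², so CV = 1/√k.
CV = 0.21, hence k = 1/CV² = 22.7.
Then β = k/mean = 22.7/1390 = 0.0163.

k ≈ 22.7, β ≈ 0.0163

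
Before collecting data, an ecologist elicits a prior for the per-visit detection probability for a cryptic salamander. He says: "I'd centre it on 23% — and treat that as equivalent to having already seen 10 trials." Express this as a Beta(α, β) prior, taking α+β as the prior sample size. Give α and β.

Under the effective-sample-size interpretation, Beta(α, β) has prior mean α/(α+β) and prior sample size α+β.
So α+β = 10 and α/(α+β) = 0.23, giving α = 0.23·10 = 2.3 and β = 10 − 2.3 = 7.7.

α = 2.3, β = 7.7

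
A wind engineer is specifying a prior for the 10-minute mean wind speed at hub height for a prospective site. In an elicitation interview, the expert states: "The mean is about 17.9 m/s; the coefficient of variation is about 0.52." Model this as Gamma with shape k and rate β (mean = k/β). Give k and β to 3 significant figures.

k ≈ 3.7, β ≈ 0.207

For Gamma(k, rate β): mean = k/β, variance = k/β², so CV = 1/√k.
CV = 0.52, hence k = 1/CV² = 3.7.
Then β = k/mean = 3.7/17.9 = 0.207.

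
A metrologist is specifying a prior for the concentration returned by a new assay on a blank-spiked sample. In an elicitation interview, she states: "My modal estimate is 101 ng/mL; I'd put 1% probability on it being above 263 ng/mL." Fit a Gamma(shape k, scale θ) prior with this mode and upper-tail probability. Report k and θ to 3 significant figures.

k ≈ 6.08, θ ≈ 19.9

Gamma(k,θ) with k>1 has mode (k−1)θ, so θ = 101/(k−1).
Need P(X < 263) = 0.99 with θ tied to k this way. Start at k = 2, θ = 101: P(X<263) ≈ 0.733.
Too low — raise k to concentrate. Iterating converges to k ≈ 6.08.
Then θ = 101/(6.08−1) ≈ 19.9.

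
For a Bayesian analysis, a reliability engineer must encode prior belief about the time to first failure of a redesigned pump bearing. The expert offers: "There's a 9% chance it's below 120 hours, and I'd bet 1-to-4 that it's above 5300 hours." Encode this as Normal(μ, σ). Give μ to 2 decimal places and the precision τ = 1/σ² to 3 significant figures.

For Normal(μ,σ), the p-quantile is μ + z_p·σ. Here z_{0.09} = -1.341, z_{0.8} = 0.8416.
So 120 = μ − 1.341σ and 5300 = μ + 0.8416σ.
Subtracting: σ = (5300 − 120)/(0.8416 − (-1.341)) = 2373.56.
Then μ = 120 − (-1.341)·2373.56 = 3302.36.
Precision τ = 1/σ² = 1/2374² = 1.78e-07.

μ = 3302.36, τ = 1.78e-07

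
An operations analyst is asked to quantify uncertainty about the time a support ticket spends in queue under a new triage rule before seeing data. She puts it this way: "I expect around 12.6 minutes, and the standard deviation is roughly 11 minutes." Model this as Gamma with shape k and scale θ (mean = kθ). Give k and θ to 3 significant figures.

For Gamma(k, scale θ): mean = kθ, variance = kθ², so CV = 1/√k.
CV = SD/mean = 11/12.6 = 0.873, hence k = 1/CV² = 1.31.
Then θ = mean/k = 12.6/1.31 = 9.6.

k ≈ 1.31, θ ≈ 9.6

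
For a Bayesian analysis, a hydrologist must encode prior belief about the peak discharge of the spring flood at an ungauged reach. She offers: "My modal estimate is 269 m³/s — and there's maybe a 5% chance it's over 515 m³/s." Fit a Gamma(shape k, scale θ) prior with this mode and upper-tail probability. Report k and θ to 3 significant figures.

k ≈ 7.59, θ ≈ 40.8

Gamma(k,θ) with k>1 has mode (k−1)θ, so θ = 269/(k−1).
Need P(X < 515) = 0.95 with θ tied to k this way. Start at k = 2, θ = 269: P(X<515) ≈ 0.570.
Too low — raise k to concentrate. Iterating converges to k ≈ 7.59.
Then θ = 269/(7.59−1) ≈ 40.8.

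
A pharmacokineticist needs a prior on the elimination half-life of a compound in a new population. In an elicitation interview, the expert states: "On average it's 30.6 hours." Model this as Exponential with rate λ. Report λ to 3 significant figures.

Exponential mean = 1/λ, so λ = 1/30.6 = 0.0327.

λ ≈ 0.0327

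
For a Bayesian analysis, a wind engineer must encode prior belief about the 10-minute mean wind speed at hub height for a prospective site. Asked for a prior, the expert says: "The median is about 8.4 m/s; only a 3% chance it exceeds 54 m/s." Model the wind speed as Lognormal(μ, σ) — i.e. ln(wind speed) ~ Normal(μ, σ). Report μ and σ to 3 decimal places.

If T ~ Lognormal(μ,σ) then ln T ~ Normal(μ,σ), so the p-quantile of ln T is μ + z_p·σ.
ln(8.4) = 2.128 and ln(54) = 3.989; z_{0.5} = 0, z_{0.97} = 1.881.
σ = (3.989 − 2.128)/(1.881 − (0)) = 0.989.
μ = 2.128 − (0)·0.989 = 2.128.

μ ≈ 2.128, σ ≈ 0.989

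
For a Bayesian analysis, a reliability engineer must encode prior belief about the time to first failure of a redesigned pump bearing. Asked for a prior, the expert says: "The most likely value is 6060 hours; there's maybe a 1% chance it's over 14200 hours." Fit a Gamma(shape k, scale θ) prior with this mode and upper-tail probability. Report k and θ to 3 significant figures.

Gamma(k,θ) with k>1 has mode (k−1)θ, so θ = 6060/(k−1).
Need P(X < 14200) = 0.99 with θ tied to k this way. Start at k = 2, θ = 6060: P(X<14200) ≈ 0.679.
Too low — raise k to concentrate. Iterating converges to k ≈ 7.56.
Then θ = 6060/(7.56−1) ≈ 923.

k ≈ 7.56, θ ≈ 923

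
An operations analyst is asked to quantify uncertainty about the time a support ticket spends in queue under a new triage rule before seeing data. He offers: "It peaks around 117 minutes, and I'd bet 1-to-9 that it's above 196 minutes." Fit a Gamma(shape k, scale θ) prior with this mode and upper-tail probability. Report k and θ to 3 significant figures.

Gamma(k,θ) with k>1 has mode (k−1)θ, so θ = 117/(k−1).
Need P(X < 196) = 0.9 with θ tied to k this way. Start at k = 2, θ = 117: P(X<196) ≈ 0.499.
Too low — raise k to concentrate. Iterating converges to k ≈ 8.1.
Then θ = 117/(8.1−1) ≈ 16.5.

k ≈ 8.1, θ ≈ 16.5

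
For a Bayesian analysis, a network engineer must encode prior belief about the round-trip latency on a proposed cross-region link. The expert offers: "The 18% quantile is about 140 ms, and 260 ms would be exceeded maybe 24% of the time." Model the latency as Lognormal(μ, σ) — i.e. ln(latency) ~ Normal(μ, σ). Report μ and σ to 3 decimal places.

If T ~ Lognormal(μ,σ) then ln T ~ Normal(μ,σ), so the p-quantile of ln T is μ + z_p·σ.
ln(140) = 4.942 and ln(260) = 5.561; z_{0.18} = -0.9154, z_{0.76} = 0.7063.
σ = (5.561 − 4.942)/(0.7063 − (-0.9154)) = 0.382.
μ = 4.942 − (-0.9154)·0.382 = 5.291.

μ ≈ 5.291, σ ≈ 0.382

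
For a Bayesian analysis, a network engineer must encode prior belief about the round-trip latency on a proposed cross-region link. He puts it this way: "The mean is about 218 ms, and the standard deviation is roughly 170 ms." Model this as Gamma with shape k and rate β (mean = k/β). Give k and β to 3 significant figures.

k ≈ 1.64, β ≈ 0.00754

For Gamma(k, rate β): mean = k/β, variance = k/β², so CV = 1/√k.
CV = SD/mean = 170/218 = 0.7798, hence k = 1/CV² = 1.64.
Then β = k/mean = 1.64/218 = 0.00754.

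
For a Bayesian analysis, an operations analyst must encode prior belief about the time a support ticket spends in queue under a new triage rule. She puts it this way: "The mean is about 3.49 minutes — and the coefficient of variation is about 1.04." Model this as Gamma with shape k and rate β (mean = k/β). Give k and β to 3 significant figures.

For Gamma(k, rate β): mean = k/β, variance = k/β², so CV = 1/√k.
CV = 1.04, hence k = 1/CV² = 0.925.
Then β = k/mean = 0.925/3.49 = 0.265.

k ≈ 0.925, β ≈ 0.265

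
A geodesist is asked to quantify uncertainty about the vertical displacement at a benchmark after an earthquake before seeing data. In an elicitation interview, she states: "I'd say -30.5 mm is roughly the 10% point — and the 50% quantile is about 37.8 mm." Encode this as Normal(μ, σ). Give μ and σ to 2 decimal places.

μ = 37.80, σ = 53.29

The p-quantile of Normal(μ,σ) is μ + z_p·σ, with z_{0.1} = -1.282 and z_{0.5} = 0.
Eliminate σ: μ = (z₂·x₁ − z₁·x₂)/(z₂ − z₁) = (0·-30.5 − (-1.282)·37.8)/1.282 = 37.80.
Then σ = (x₂ − x₁)/(z₂ − z₁) = (37.8 − -30.5)/1.282 = 53.29.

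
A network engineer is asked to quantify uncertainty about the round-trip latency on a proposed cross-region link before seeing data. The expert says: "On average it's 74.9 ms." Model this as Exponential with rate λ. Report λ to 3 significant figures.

λ ≈ 0.0134

Exponential mean = 1/λ, so λ = 1/74.9 = 0.0134.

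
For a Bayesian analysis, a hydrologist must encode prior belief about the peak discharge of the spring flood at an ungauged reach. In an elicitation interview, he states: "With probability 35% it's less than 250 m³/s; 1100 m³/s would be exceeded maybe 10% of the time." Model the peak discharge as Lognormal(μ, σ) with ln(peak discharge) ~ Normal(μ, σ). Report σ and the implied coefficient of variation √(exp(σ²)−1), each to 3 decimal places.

If T ~ Lognormal(μ,σ) then ln T ~ Normal(μ,σ), so the p-quantile of ln T is μ + z_p·σ.
ln(250) = 5.521 and ln(1100) = 7.003; z_{0.35} = -0.3853, z_{0.9} = 1.282.
σ = (7.003 − 5.521)/(1.282 − (-0.3853)) = 0.889.
μ = 5.521 − (-0.3853)·0.889 = 5.864.
CV = √(exp(σ²)−1) = √(exp(0.7901)−1) = 1.097.

σ ≈ 0.889, CV ≈ 1.097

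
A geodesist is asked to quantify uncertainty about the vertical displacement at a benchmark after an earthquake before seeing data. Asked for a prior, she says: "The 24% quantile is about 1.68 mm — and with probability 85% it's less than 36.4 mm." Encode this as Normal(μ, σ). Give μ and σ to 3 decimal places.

For Normal(μ,σ), the p-quantile is μ + z_p·σ. Here z_{0.24} = -0.7063, z_{0.85} = 1.036.
So 1.68 = μ − 0.7063σ and 36.4 = μ + 1.036σ.
Subtracting: σ = (36.4 − 1.68)/(1.036 − (-0.7063)) = 19.923.
Then μ = 1.68 − (-0.7063)·19.923 = 15.751.

μ = 15.751, σ = 19.923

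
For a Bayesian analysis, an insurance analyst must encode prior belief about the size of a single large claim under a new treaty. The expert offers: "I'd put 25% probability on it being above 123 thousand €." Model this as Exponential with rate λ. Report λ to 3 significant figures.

λ ≈ 0.0113

P(T > 123.0) = e^(−λ·123.0) = 0.25, so λ = −ln(0.25)/123.0 = 0.0113.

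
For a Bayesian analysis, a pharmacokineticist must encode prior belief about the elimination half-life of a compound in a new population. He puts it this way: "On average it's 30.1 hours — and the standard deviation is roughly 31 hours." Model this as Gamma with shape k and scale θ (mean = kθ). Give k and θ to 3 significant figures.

k ≈ 0.943, θ ≈ 31.9

For Gamma(k, scale θ): mean = kθ, variance = kθ², so CV = 1/√k.
CV = SD/mean = 31/30.1 = 1.03, hence k = 1/CV² = 0.943.
Then θ = mean/k = 30.1/0.943 = 31.9.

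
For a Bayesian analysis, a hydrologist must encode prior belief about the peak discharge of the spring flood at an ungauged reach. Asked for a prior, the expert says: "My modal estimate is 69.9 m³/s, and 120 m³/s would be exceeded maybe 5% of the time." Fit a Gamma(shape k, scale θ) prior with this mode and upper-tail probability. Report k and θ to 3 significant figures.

k ≈ 10.6, θ ≈ 7.31

Gamma(k,θ) with k>1 has mode (k−1)θ, so θ = 69.9/(k−1).
Need P(X < 120) = 0.95 with θ tied to k this way. Start at k = 2, θ = 69.9: P(X<120) ≈ 0.512.
Too low — raise k to concentrate. Iterating converges to k ≈ 10.6.
Then θ = 69.9/(10.6−1) ≈ 7.31.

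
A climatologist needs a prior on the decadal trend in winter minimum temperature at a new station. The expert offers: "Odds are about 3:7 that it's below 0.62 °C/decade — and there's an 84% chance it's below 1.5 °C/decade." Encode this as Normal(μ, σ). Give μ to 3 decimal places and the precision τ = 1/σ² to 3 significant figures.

The p-quantile of Normal(μ,σ) is μ + z_p·σ, with z_{0.3} = -0.5244 and z_{0.84} = 0.9945.
Eliminate σ: μ = (z₂·x₁ − z₁·x₂)/(z₂ − z₁) = (0.9945·0.62 − (-0.5244)·1.5)/1.519 = 0.924.
Then σ = (x₂ − x₁)/(z₂ − z₁) = (1.5 − 0.62)/1.519 = 0.579.
Precision τ = 1/σ² = 1/0.5794² = 2.98.

μ = 0.924, τ = 2.98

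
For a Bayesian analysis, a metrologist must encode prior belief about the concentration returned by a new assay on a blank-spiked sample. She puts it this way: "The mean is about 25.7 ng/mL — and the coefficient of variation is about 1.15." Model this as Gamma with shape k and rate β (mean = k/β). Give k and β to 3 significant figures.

For Gamma(k, rate β): mean = k/β, variance = k/β², so CV = 1/√k.
CV = 1.15, hence k = 1/CV² = 0.756.
Then β = k/mean = 0.756/25.7 = 0.0294.

k ≈ 0.756, β ≈ 0.0294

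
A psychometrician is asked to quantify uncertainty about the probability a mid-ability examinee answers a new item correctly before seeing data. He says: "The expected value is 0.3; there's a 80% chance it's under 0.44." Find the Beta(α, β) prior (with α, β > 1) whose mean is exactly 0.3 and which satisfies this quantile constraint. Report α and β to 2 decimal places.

With mean 0.3 fixed, write α = 0.3s, β = 0.7s where s = α+β.
Need P(θ < 0.44) = 0.8 under Beta(0.3s, 0.7s). Normal approximation: (q−m)/√(m(1−m)/s) ≈ z_{0.8} = 0.842, so s ≈ 0.3·0.7·(0.842)²/(0.44−0.3)² = 7.6.
At s = 7.6: P(θ<0.44) ≈ 0.808. Adjusting to match 0.8 gives s ≈ 6.96.
So α = 0.3·6.96 ≈ 2.09, β = 0.7·6.96 ≈ 4.87.

α ≈ 2.09, β ≈ 4.87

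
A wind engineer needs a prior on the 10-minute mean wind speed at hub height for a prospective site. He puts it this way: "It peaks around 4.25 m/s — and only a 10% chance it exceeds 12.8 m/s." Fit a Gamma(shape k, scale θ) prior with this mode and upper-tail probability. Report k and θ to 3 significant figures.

k ≈ 2.56, θ ≈ 2.72

Gamma(k,θ) with k>1 has mode (k−1)θ, so θ = 4.25/(k−1).
Need P(X < 12.8) = 0.9 with θ tied to k this way. Start at k = 2, θ = 4.25: P(X<12.8) ≈ 0.803.
Too low — raise k to concentrate. Iterating converges to k ≈ 2.56.
Then θ = 4.25/(2.56−1) ≈ 2.72.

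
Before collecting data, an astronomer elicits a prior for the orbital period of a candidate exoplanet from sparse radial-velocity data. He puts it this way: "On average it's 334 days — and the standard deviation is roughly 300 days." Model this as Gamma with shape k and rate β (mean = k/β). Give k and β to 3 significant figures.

For Gamma(k, rate β): mean = k/β, variance = k/β², so CV = 1/√k.
CV = SD/mean = 300/334 = 0.8982, hence k = 1/CV² = 1.24.
Then β = k/mean = 1.24/334 = 0.00371.

k ≈ 1.24, β ≈ 0.00371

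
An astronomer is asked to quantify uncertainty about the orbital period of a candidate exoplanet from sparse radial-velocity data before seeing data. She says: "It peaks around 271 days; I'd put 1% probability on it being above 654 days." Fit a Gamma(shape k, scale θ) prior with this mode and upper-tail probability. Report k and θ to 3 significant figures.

k ≈ 7.09, θ ≈ 44.5

Gamma(k,θ) with k>1 has mode (k−1)θ, so θ = 271/(k−1).
Need P(X < 654) = 0.99 with θ tied to k this way. Start at k = 2, θ = 271: P(X<654) ≈ 0.694.
Too low — raise k to concentrate. Iterating converges to k ≈ 7.09.
Then θ = 271/(7.09−1) ≈ 44.5.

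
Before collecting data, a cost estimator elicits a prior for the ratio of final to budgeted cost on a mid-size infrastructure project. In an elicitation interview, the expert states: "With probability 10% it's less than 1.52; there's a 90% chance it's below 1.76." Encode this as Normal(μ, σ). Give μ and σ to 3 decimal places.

μ = 1.640, σ = 0.094

For Normal(μ,σ), the p-quantile is μ + z_p·σ. Here z_{0.1} = -1.282, z_{0.9} = 1.282.
So 1.52 = μ − 1.282σ and 1.76 = μ + 1.282σ.
Subtracting: σ = (1.76 − 1.52)/(1.282 − (-1.282)) = 0.094.
Then μ = 1.52 − (-1.282)·0.094 = 1.640.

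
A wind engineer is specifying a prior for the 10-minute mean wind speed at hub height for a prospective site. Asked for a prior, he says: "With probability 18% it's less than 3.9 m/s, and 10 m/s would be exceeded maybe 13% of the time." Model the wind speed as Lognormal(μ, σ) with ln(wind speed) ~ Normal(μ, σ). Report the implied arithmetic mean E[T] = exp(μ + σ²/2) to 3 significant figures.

E[T] ≈ 6.62 m/s

If T ~ Lognormal(μ,σ) then ln T ~ Normal(μ,σ), so the p-quantile of ln T is μ + z_p·σ.
ln(3.9) = 1.361 and ln(10) = 2.303; z_{0.18} = -0.9154, z_{0.87} = 1.126.
σ = (2.303 − 1.361)/(1.126 − (-0.9154)) = 0.461.
μ = 1.361 − (-0.9154)·0.461 = 1.783.
E[T] = exp(μ + σ²/2) = exp(1.783 + 0.1063) = 6.62 m/s.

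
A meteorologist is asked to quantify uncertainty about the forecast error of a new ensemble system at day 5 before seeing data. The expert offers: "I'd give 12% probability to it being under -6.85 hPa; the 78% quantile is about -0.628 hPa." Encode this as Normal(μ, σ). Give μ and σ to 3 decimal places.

For Normal(μ,σ), the p-quantile is μ + z_p·σ. Here z_{0.12} = -1.175, z_{0.78} = 0.7722.
So -6.85 = μ − 1.175σ and -0.628 = μ + 0.7722σ.
Subtracting: σ = (-0.628 − -6.85)/(0.7722 − (-1.175)) = 3.195.
Then μ = -6.85 − (-1.175)·3.195 = -3.095.

μ = -3.095, σ = 3.195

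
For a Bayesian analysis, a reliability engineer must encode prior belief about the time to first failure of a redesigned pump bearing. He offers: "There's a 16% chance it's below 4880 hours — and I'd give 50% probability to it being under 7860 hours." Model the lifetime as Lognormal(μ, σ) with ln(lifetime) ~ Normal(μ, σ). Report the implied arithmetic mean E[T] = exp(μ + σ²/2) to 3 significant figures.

E[T] ≈ 8820 hours

If T ~ Lognormal(μ,σ) then ln T ~ Normal(μ,σ), so the p-quantile of ln T is μ + z_p·σ.
ln(4880) = 8.493 and ln(7860) = 8.97; z_{0.16} = -0.9945, z_{0.5} = 0.
σ = (8.97 − 8.493)/(0 − (-0.9945)) = 0.479.
μ = 8.493 − (-0.9945)·0.479 = 8.970.
E[T] = exp(μ + σ²/2) = exp(8.970 + 0.1149) = 8820 hours.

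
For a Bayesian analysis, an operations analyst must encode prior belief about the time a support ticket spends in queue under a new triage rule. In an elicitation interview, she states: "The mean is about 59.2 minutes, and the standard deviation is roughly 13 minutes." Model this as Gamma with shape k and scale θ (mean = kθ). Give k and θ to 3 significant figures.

k ≈ 20.7, θ ≈ 2.85

For Gamma(k, scale θ): mean = kθ, variance = kθ², so CV = 1/√k.
CV = SD/mean = 13/59.2 = 0.2196, hence k = 1/CV² = 20.7.
Then θ = mean/k = 59.2/20.7 = 2.85.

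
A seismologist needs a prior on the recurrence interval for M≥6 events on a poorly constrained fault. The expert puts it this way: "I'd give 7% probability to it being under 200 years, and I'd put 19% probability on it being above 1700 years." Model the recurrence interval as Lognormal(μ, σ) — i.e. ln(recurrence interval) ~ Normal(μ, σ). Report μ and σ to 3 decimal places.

If T ~ Lognormal(μ,σ) then ln T ~ Normal(μ,σ), so the p-quantile of ln T is μ + z_p·σ.
ln(200) = 5.298 and ln(1700) = 7.438; z_{0.07} = -1.476, z_{0.81} = 0.8779.
σ = (7.438 − 5.298)/(0.8779 − (-1.476)) = 0.909.
μ = 5.298 − (-1.476)·0.909 = 6.640.

μ ≈ 6.640, σ ≈ 0.909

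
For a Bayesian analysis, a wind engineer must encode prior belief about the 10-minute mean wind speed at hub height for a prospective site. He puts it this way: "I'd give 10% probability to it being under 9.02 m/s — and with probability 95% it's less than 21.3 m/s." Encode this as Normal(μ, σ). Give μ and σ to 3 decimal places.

μ = 14.398, σ = 4.196

The p-quantile of Normal(μ,σ) is μ + z_p·σ, with z_{0.1} = -1.282 and z_{0.95} = 1.645.
Eliminate σ: μ = (z₂·x₁ − z₁·x₂)/(z₂ − z₁) = (1.645·9.02 − (-1.282)·21.3)/2.926 = 14.398.
Then σ = (x₂ − x₁)/(z₂ − z₁) = (21.3 − 9.02)/2.926 = 4.196.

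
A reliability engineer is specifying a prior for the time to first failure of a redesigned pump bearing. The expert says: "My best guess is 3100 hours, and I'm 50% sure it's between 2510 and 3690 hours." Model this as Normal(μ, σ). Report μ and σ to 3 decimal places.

A symmetric 50% interval runs μ ± z·σ with z = 0.6745.
Half-width = 590, so σ = 590/0.6745 = 874.735.
μ is the stated best guess, 3100.000.

μ = 3100.000, σ = 874.735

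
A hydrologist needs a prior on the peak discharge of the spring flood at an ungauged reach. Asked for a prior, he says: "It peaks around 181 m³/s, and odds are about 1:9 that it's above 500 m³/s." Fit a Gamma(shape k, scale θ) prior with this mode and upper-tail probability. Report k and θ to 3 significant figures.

k ≈ 2.85, θ ≈ 97.7

Gamma(k,θ) with k>1 has mode (k−1)θ, so θ = 181/(k−1).
Need P(X < 500) = 0.9 with θ tied to k this way. Start at k = 2, θ = 181: P(X<500) ≈ 0.762.
Too low — raise k to concentrate. Iterating converges to k ≈ 2.85.
Then θ = 181/(2.85−1) ≈ 97.7.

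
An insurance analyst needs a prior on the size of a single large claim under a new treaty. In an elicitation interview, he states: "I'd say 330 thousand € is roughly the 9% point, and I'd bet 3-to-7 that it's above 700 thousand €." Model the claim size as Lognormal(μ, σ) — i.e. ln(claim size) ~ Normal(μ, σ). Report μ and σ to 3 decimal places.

μ ≈ 6.340, σ ≈ 0.403

If T ~ Lognormal(μ,σ) then ln T ~ Normal(μ,σ), so the p-quantile of ln T is μ + z_p·σ.
ln(330) = 5.799 and ln(700) = 6.551; z_{0.09} = -1.341, z_{0.7} = 0.5244.
σ = (6.551 − 5.799)/(0.5244 − (-1.341)) = 0.403.
μ = 5.799 − (-1.341)·0.403 = 6.340.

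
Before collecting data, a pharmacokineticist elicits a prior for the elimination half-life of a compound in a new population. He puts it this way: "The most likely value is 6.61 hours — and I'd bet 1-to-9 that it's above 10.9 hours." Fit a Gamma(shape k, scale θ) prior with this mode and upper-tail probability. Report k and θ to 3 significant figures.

Gamma(k,θ) with k>1 has mode (k−1)θ, so θ = 6.61/(k−1).
Need P(X < 10.9) = 0.9 with θ tied to k this way. Start at k = 2, θ = 6.61: P(X<10.9) ≈ 0.491.
Too low — raise k to concentrate. Iterating converges to k ≈ 8.54.
Then θ = 6.61/(8.54−1) ≈ 0.877.

k ≈ 8.54, θ ≈ 0.877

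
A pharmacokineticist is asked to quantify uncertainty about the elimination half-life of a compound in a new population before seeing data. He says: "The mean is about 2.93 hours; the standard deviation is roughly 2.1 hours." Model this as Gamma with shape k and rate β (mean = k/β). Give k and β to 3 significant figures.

For Gamma(k, rate β): mean = k/β, variance = k/β², so CV = 1/√k.
CV = SD/mean = 2.1/2.93 = 0.7167, hence k = 1/CV² = 1.95.
Then β = k/mean = 1.95/2.93 = 0.664.

k ≈ 1.95, β ≈ 0.664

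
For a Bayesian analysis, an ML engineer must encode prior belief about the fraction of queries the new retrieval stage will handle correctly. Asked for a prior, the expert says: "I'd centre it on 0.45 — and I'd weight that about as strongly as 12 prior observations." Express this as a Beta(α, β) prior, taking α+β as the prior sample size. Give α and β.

Under the effective-sample-size interpretation, Beta(α, β) has prior mean α/(α+β) and prior sample size α+β.
So α+β = 12 and α/(α+β) = 0.45, giving α = 0.45·12 = 5.4 and β = 12 − 5.4 = 6.6.

α = 5.4, β = 6.6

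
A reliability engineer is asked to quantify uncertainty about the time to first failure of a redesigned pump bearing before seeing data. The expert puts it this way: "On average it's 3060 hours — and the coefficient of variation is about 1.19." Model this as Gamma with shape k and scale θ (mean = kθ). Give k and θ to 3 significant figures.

k ≈ 0.706, θ ≈ 4330

For Gamma(k, scale θ): mean = kθ, variance = kθ², so CV = 1/√k.
CV = 1.19, hence k = 1/CV² = 0.706.
Then θ = mean/k = 3060/0.706 = 4330.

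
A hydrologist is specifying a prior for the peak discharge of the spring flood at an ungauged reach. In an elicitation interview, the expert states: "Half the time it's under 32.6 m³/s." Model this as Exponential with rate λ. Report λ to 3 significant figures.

λ ≈ 0.0213

Exponential median = ln 2 / λ, so λ = ln 2 / 32.6 = 0.0213.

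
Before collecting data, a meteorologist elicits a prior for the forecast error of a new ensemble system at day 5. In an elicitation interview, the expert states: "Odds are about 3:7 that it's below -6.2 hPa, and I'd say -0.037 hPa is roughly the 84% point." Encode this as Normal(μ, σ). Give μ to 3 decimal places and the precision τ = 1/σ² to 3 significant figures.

The p-quantile of Normal(μ,σ) is μ + z_p·σ, with z_{0.3} = -0.5244 and z_{0.84} = 0.9945.
Eliminate σ: μ = (z₂·x₁ − z₁·x₂)/(z₂ − z₁) = (0.9945·-6.2 − (-0.5244)·-0.037)/1.519 = -4.072.
Then σ = (x₂ − x₁)/(z₂ − z₁) = (-0.037 − -6.2)/1.519 = 4.058.
Precision τ = 1/σ² = 1/4.058² = 0.0607.

μ = -4.072, τ = 0.0607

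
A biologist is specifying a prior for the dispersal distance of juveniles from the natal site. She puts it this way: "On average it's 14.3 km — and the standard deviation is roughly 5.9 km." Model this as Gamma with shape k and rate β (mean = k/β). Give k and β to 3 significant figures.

k ≈ 5.87, β ≈ 0.411

For Gamma(k, rate β): mean = k/β, variance = k/β², so CV = 1/√k.
CV = SD/mean = 5.9/14.3 = 0.4126, hence k = 1/CV² = 5.87.
Then β = k/mean = 5.87/14.3 = 0.411.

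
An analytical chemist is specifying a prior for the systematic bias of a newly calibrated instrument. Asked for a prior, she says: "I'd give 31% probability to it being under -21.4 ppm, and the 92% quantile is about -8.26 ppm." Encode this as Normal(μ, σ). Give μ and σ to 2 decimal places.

The p-quantile of Normal(μ,σ) is μ + z_p·σ, with z_{0.31} = -0.4959 and z_{0.92} = 1.405.
Eliminate σ: μ = (z₂·x₁ − z₁·x₂)/(z₂ − z₁) = (1.405·-21.4 − (-0.4959)·-8.26)/1.901 = -17.97.
Then σ = (x₂ − x₁)/(z₂ − z₁) = (-8.26 − -21.4)/1.901 = 6.91.

μ = -17.97, σ = 6.91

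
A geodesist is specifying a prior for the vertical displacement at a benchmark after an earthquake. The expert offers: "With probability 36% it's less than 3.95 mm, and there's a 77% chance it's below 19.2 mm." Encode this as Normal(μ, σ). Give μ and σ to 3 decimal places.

For Normal(μ,σ), the p-quantile is μ + z_p·σ. Here z_{0.36} = -0.3585, z_{0.77} = 0.7388.
So 3.95 = μ − 0.3585σ and 19.2 = μ + 0.7388σ.
Subtracting: σ = (19.2 − 3.95)/(0.7388 − (-0.3585)) = 13.898.
Then μ = 3.95 − (-0.3585)·13.898 = 8.932.

μ = 8.932, σ = 13.898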